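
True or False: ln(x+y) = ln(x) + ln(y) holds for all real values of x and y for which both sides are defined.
False.

Claim: ln(x+y) = ln(x) + ln(y).
Test a specific point where both sides are defined: x = 5, y = 1/2.
LHS = ln(x+y) ≈ 1.7047
RHS = ln(x) + ln(y) ≈ 0.9163
Since 1.7047 ≠ 0.9163, the equation fails at this point, so it cannot hold for all real values of x and y for which both sides are defined.
ln(x) + ln(y) = ln(xy), not ln(x+y).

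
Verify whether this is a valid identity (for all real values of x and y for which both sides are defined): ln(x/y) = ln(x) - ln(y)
Claim: ln(x/y) = ln(x) - ln(y).
Reasoning: Both sides are simultaneously defined only when x, y > 0. Write x = e^p, y = e^q. Then x/y = e^(p-q), so ln(x/y) = p - q = ln(x) - ln(y).
So the two sides agree for all real values of x and y for which both sides are defined.

Conclusion: Yes, this is an identity.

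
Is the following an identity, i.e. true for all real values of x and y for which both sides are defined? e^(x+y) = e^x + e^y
Claim: e^(x+y) = e^x + e^y.
Test a specific point where both sides are defined: x = 1, y = 1/2.
LHS = e^(x+y) ≈ 4.4817
RHS = e^x + e^y ≈ 4.3670
Since 4.4817 ≠ 4.3670, the equation fails at this point, so it cannot hold for all real values of x and y for which both sides are defined.
The correct rule is e^(x+y) = e^x · e^y (a product, not a sum).

Conclusion: No, this is NOT an identity.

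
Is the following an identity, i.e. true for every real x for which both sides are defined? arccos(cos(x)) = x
Claim: arccos(cos(x)) = x.
Test a specific point where both sides are defined: x = -π/2.
LHS = arccos(cos(x)) ≈ 1.5708
RHS = x ≈ -1.5708
Since 1.5708 ≠ -1.5708, the equation fails at this point, so it cannot hold for every real x for which both sides are defined.
arccos only returns values in [0, π], so arccos(cos(x)) = x holds only for x in that interval, not for all real x.

Conclusion: No, this is NOT an identity.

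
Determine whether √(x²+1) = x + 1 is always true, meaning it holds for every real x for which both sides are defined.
No, this is NOT an identity.

Claim: √(x²+1) = x + 1.
Test a specific point where both sides are defined: x = 3.
LHS = √(x²+1) ≈ 3.1623
RHS = x + 1 ≈ 4.0000
Since 3.1623 ≠ 4.0000, the equation fails at this point, so it cannot hold for every real x for which both sides are defined.
(x+1)² = x² + 2x + 1 ≠ x² + 1 unless x = 0.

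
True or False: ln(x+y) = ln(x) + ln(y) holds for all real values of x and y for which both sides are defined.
False.

Claim: ln(x+y) = ln(x) + ln(y).
Test a specific point where both sides are defined: x = 3, y = 5.
LHS = ln(x+y) ≈ 2.0794
RHS = ln(x) + ln(y) ≈ 2.7081
Since 2.0794 ≠ 2.7081, the equation fails at this point, so it cannot hold for all real values of x and y for which both sides are defined.
ln(x) + ln(y) = ln(xy), not ln(x+y).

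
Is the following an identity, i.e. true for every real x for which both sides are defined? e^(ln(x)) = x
Claim: e^(ln(x)) = x.
Reasoning: For x > 0, ln(x) is by definition the exponent p such that e^p = x. Raising e to that exponent therefore returns x: e^(ln x) = x.
So the two sides agree for every real x for which both sides are defined.

Conclusion: Yes, this is an identity.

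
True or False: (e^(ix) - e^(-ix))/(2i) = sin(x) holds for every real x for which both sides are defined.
True.

Claim: (e^(ix) - e^(-ix))/(2i) = sin(x).
Reasoning: By Euler's formula e^(ix) = cos(x) + i·sin(x) and e^(-ix) = cos(x) - i·sin(x). Subtracting cancels the cosine terms: e^(ix) - e^(-ix) = 2i·sin(x); divide by 2i.
So the two sides agree for every real x for which both sides are defined.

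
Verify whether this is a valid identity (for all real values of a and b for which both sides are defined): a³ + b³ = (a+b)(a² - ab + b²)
Yes, this is an identity.

Claim: a³ + b³ = (a+b)(a² - ab + b²).
Reasoning: Expand the right side: (a+b)(a² - ab + b²) = a³ - a²b + ab² + a²b - ab² + b³ = a³ + b³ (the middle terms cancel in pairs).
So the two sides agree for all real values of a and b for which both sides are defined.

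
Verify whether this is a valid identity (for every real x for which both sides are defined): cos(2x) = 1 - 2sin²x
Yes, this is an identity.

Claim: cos(2x) = 1 - 2sin²x.
Reasoning: cos(2x) = cos²x - sin²x. Replace cos²x by 1 - sin²x: (1 - sin²x) - sin²x = 1 - 2sin²x.
So the two sides agree for every real x for which both sides are defined.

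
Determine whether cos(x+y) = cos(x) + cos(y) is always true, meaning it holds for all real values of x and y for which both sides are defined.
No, this is NOT an identity.

Claim: cos(x+y) = cos(x) + cos(y).
Test a specific point where both sides are defined: x = 2π/3, y = -π/2.
LHS = cos(x+y) ≈ 0.8660
RHS = cos(x) + cos(y) ≈ -0.5000
Since 0.8660 ≠ -0.5000, the equation fails at this point, so it cannot hold for all real values of x and y for which both sides are defined.
The correct expansion is cos(x+y) = cos(x)cos(y) - sin(x)sin(y); cosine is not additive.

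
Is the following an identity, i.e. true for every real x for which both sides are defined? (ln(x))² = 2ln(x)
No, this is NOT an identity.

Claim: (ln(x))² = 2ln(x).
Test a specific point where both sides are defined: x = 5.
LHS = (ln(x))² ≈ 2.5903
RHS = 2ln(x) ≈ 3.2189
Since 2.5903 ≠ 3.2189, the equation fails at this point, so it cannot hold for every real x for which both sides are defined.
2ln(x) equals ln(x²), which is not the same as (ln x)².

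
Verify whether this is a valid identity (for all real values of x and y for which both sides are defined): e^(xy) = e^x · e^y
No, this is NOT an identity.

Claim: e^(xy) = e^x · e^y.
Test a specific point where both sides are defined: x = 1, y = -1.
LHS = e^(xy) ≈ 0.3679
RHS = e^x · e^y ≈ 1.0000
Since 0.3679 ≠ 1.0000, the equation fails at this point, so it cannot hold for all real values of x and y for which both sides are defined.
e^x · e^y = e^(x+y), not e^(xy).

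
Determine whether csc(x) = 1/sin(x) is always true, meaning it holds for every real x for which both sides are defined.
Yes, this is an identity.

Claim: csc(x) = 1/sin(x).
Reasoning: csc(x) is by definition the reciprocal of sin(x), wherever sin(x) ≠ 0.
So the two sides agree for every real x for which both sides are defined.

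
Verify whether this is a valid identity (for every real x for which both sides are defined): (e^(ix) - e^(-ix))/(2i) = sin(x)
Yes, this is an identity.

Claim: (e^(ix) - e^(-ix))/(2i) = sin(x).
Reasoning: By Euler's formula e^(ix) = cos(x) + i·sin(x) and e^(-ix) = cos(x) - i·sin(x). Subtracting cancels the cosine terms: e^(ix) - e^(-ix) = 2i·sin(x); divide by 2i.
So the two sides agree for every real x for which both sides are defined.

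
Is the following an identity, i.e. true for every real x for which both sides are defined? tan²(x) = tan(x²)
Claim: tan²(x) = tan(x²).
Test a specific point where both sides are defined: x = 3π/4.
LHS = tan²(x) ≈ 1.0000
RHS = tan(x²) ≈ -0.8977
Since 1.0000 ≠ -0.8977, the equation fails at this point, so it cannot hold for every real x for which both sides are defined.
tan²(x) means (tan x)², squaring the output; tan(x²) squares the input. These are different functions.

Conclusion: No, this is NOT an identity.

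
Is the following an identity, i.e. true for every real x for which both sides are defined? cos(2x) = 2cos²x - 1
Yes, this is an identity.

Claim: cos(2x) = 2cos²x - 1.
Reasoning: cos(2x) = cos²x - sin²x. Replace sin²x by 1 - cos²x: cos²x - (1 - cos²x) = 2cos²x - 1.
So the two sides agree for every real x for which both sides are defined.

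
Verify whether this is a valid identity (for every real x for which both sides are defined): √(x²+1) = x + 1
No, this is NOT an identity.

Claim: √(x²+1) = x + 1.
Test a specific point where both sides are defined: x = -1.
LHS = √(x²+1) ≈ 1.4142
RHS = x + 1 ≈ 0.0000
Since 1.4142 ≠ 0.0000, the equation fails at this point, so it cannot hold for every real x for which both sides are defined.
(x+1)² = x² + 2x + 1 ≠ x² + 1 unless x = 0.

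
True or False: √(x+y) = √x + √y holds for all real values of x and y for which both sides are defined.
False.

Claim: √(x+y) = √x + √y.
Test a specific point where both sides are defined: x = 1/2, y = 5.
LHS = √(x+y) ≈ 2.3452
RHS = √x + √y ≈ 2.9432
Since 2.3452 ≠ 2.9432, the equation fails at this point, so it cannot hold for all real values of x and y for which both sides are defined.
Squaring the right side gives x + 2√(xy) + y, not x + y.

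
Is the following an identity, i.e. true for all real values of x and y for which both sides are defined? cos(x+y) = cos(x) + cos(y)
No, this is NOT an identity.

Claim: cos(x+y) = cos(x) + cos(y).
Test a specific point where both sides are defined: x = π/6, y = π/3.
LHS = cos(x+y) ≈ 0.0000
RHS = cos(x) + cos(y) ≈ 1.3660
Since 0.0000 ≠ 1.3660, the equation fails at this point, so it cannot hold for all real values of x and y for which both sides are defined.
The correct expansion is cos(x+y) = cos(x)cos(y) - sin(x)sin(y); cosine is not additive.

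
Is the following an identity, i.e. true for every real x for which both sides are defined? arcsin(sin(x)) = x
No, this is NOT an identity.

Claim: arcsin(sin(x)) = x.
Test a specific point where both sides are defined: x = 3π/4.
LHS = arcsin(sin(x)) ≈ 0.7854
RHS = x ≈ 2.3562
Since 0.7854 ≠ 2.3562, the equation fails at this point, so it cannot hold for every real x for which both sides are defined.
arcsin only returns values in [-π/2, π/2], so arcsin(sin(x)) = x holds only for x in that interval, not for all real x.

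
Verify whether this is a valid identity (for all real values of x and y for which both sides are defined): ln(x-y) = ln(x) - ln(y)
No, this is NOT an identity.

Claim: ln(x-y) = ln(x) - ln(y).
Test a specific point where both sides are defined: x = 5, y = 3/2.
LHS = ln(x-y) ≈ 1.2528
RHS = ln(x) - ln(y) ≈ 1.2040
Since 1.2528 ≠ 1.2040, the equation fails at this point, so it cannot hold for all real values of x and y for which both sides are defined.
ln(x) - ln(y) = ln(x/y), not ln(x-y).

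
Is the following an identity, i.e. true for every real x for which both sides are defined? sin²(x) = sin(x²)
Claim: sin²(x) = sin(x²).
Test a specific point where both sides are defined: x = -π/6.
LHS = sin²(x) ≈ 0.2500
RHS = sin(x²) ≈ 0.2707
Since 0.2500 ≠ 0.2707, the equation fails at this point, so it cannot hold for every real x for which both sides are defined.
sin²(x) means (sin x)², squaring the output; sin(x²) squares the input. These are different functions.

Conclusion: No, this is NOT an identity.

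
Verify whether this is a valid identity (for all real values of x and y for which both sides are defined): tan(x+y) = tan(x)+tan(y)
Claim: tan(x+y) = tan(x)+tan(y).
Test a specific point where both sides are defined: x = -π/3, y = π/4.
LHS = tan(x+y) ≈ -0.2679
RHS = tan(x)+tan(y) ≈ -0.7321
Since -0.2679 ≠ -0.7321, the equation fails at this point, so it cannot hold for all real values of x and y for which both sides are defined.
The correct formula is tan(x+y) = (tan(x) + tan(y))/(1 - tan(x)tan(y)).

Conclusion: No, this is NOT an identity.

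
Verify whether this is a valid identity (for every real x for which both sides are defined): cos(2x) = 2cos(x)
Claim: cos(2x) = 2cos(x).
Test a specific point where both sides are defined: x = π/4.
LHS = cos(2x) ≈ 0.0000
RHS = 2cos(x) ≈ 1.4142
Since 0.0000 ≠ 1.4142, the equation fails at this point, so it cannot hold for every real x for which both sides are defined.
The correct double-angle formula is cos(2x) = cos²x - sin²x.

Conclusion: No, this is NOT an identity.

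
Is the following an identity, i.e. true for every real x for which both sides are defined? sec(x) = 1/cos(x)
Claim: sec(x) = 1/cos(x).
Reasoning: sec(x) is by definition the reciprocal of cos(x), wherever cos(x) ≠ 0.
So the two sides agree for every real x for which both sides are defined.

Conclusion: Yes, this is an identity.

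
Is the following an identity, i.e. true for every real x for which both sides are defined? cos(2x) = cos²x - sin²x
Yes, this is an identity.

Claim: cos(2x) = cos²x - sin²x.
Reasoning: Put y = x in the addition formula cos(x+y) = cos(x)cos(y) - sin(x)sin(y): cos(2x) = cos²x - sin²x.
So the two sides agree for every real x for which both sides are defined.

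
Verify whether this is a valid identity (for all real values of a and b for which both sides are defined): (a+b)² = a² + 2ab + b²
Claim: (a+b)² = a² + 2ab + b².
Reasoning: Expand: (a+b)² = (a+b)(a+b) = a·a + a·b + b·a + b·b = a² + 2ab + b².
So the two sides agree for all real values of a and b for which both sides are defined.

Conclusion: Yes, this is an identity.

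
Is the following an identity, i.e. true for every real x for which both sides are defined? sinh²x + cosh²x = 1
No, this is NOT an identity.

Claim: sinh²x + cosh²x = 1.
Test a specific point where both sides are defined: x = 3.
LHS = sinh²x + cosh²x ≈ 201.7156
RHS = 1 ≈ 1.0000
Since 201.7156 ≠ 1.0000, the equation fails at this point, so it cannot hold for every real x for which both sides are defined.
The correct hyperbolic identity is cosh²x - sinh²x = 1 (a difference); the sum sinh²x + cosh²x equals cosh(2x).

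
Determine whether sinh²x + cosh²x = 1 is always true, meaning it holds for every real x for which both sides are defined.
No, this is NOT an identity.

Claim: sinh²x + cosh²x = 1.
Test a specific point where both sides are defined: x = 4.
LHS = sinh²x + cosh²x ≈ 1490.4792
RHS = 1 ≈ 1.0000
Since 1490.4792 ≠ 1.0000, the equation fails at this point, so it cannot hold for every real x for which both sides are defined.
The correct hyperbolic identity is cosh²x - sinh²x = 1 (a difference); the sum sinh²x + cosh²x equals cosh(2x).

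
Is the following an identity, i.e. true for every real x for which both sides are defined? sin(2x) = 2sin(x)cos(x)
Yes, this is an identity.

Claim: sin(2x) = 2sin(x)cos(x).
Reasoning: Put y = x in the addition formula sin(x+y) = sin(x)cos(y) + cos(x)sin(y): sin(2x) = sin(x)cos(x) + cos(x)sin(x) = 2sin(x)cos(x).
So the two sides agree for every real x for which both sides are defined.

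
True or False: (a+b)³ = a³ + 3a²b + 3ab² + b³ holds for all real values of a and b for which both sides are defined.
True.

Claim: (a+b)³ = a³ + 3a²b + 3ab² + b³.
Reasoning: (a+b)³ = (a+b)(a+b)² = (a+b)(a² + 2ab + b²) = a³ + 2a²b + ab² + a²b + 2ab² + b³ = a³ + 3a²b + 3ab² + b³.
So the two sides agree for all real values of a and b for which both sides are defined.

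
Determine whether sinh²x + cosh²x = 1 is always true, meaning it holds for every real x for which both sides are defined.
Claim: sinh²x + cosh²x = 1.
Test a specific point where both sides are defined: x = 2.
LHS = sinh²x + cosh²x ≈ 27.3082
RHS = 1 ≈ 1.0000
Since 27.3082 ≠ 1.0000, the equation fails at this point, so it cannot hold for every real x for which both sides are defined.
The correct hyperbolic identity is cosh²x - sinh²x = 1 (a difference); the sum sinh²x + cosh²x equals cosh(2x).

Conclusion: No, this is NOT an identity.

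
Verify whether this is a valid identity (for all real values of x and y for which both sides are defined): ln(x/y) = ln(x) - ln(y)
Claim: ln(x/y) = ln(x) - ln(y).
Reasoning: Both sides are simultaneously defined only when x, y > 0. Write x = e^p, y = e^q. Then x/y = e^(p-q), so ln(x/y) = p - q = ln(x) - ln(y).
So the two sides agree for all real values of x and y for which both sides are defined.

Conclusion: Yes, this is an identity.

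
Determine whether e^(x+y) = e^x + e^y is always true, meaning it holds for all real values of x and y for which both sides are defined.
No, this is NOT an identity.

Claim: e^(x+y) = e^x + e^y.
Test a specific point where both sides are defined: x = 2, y = -3.
LHS = e^(x+y) ≈ 0.3679
RHS = e^x + e^y ≈ 7.4388
Since 0.3679 ≠ 7.4388, the equation fails at this point, so it cannot hold for all real values of x and y for which both sides are defined.
The correct rule is e^(x+y) = e^x · e^y (a product, not a sum).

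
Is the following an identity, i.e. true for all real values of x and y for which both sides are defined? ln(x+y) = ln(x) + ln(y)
Claim: ln(x+y) = ln(x) + ln(y).
Test a specific point where both sides are defined: x = 3, y = 2.
LHS = ln(x+y) ≈ 1.6094
RHS = ln(x) + ln(y) ≈ 1.7918
Since 1.6094 ≠ 1.7918, the equation fails at this point, so it cannot hold for all real values of x and y for which both sides are defined.
ln(x) + ln(y) = ln(xy), not ln(x+y).

Conclusion: No, this is NOT an identity.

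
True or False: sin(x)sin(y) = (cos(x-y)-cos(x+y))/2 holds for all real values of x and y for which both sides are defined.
Claim: sin(x)sin(y) = (cos(x-y)-cos(x+y))/2.
Reasoning: cos(x-y) = cos(x)cos(y) + sin(x)sin(y) and cos(x+y) = cos(x)cos(y) - sin(x)sin(y). Subtracting, cos(x-y) - cos(x+y) = 2sin(x)sin(y); divide by 2.
So the two sides agree for all real values of x and y for which both sides are defined.

Conclusion: True.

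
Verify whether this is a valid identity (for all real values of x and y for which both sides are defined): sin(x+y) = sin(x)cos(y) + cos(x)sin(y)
Yes, this is an identity.

Claim: sin(x+y) = sin(x)cos(y) + cos(x)sin(y).
Reasoning: By Euler's formula e^(i(x+y)) = e^(ix)·e^(iy) = (cos x + i·sin x)(cos y + i·sin y). The imaginary part of the left side is sin(x+y); the imaginary part of the product is sin(x)cos(y) + cos(x)sin(y).
So the two sides agree for all real values of x and y for which both sides are defined.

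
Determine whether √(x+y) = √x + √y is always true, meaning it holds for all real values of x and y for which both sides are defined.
No, this is NOT an identity.

Claim: √(x+y) = √x + √y.
Test a specific point where both sides are defined: x = 5, y = 5.
LHS = √(x+y) ≈ 3.1623
RHS = √x + √y ≈ 4.4721
Since 3.1623 ≠ 4.4721, the equation fails at this point, so it cannot hold for all real values of x and y for which both sides are defined.
Squaring the right side gives x + 2√(xy) + y, not x + y.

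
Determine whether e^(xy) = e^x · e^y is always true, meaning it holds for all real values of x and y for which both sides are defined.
Claim: e^(xy) = e^x · e^y.
Test a specific point where both sides are defined: x = 1, y = -1.
LHS = e^(xy) ≈ 0.3679
RHS = e^x · e^y ≈ 1.0000
Since 0.3679 ≠ 1.0000, the equation fails at this point, so it cannot hold for all real values of x and y for which both sides are defined.
e^x · e^y = e^(x+y), not e^(xy).

Conclusion: No, this is NOT an identity.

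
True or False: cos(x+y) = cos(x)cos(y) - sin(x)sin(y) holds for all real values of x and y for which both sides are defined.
Claim: cos(x+y) = cos(x)cos(y) - sin(x)sin(y).
Reasoning: By Euler's formula e^(i(x+y)) = e^(ix)·e^(iy) = (cos x + i·sin x)(cos y + i·sin y). The real part of the left side is cos(x+y); the real part of the product is cos(x)cos(y) - sin(x)sin(y) (since i·i = -1).
So the two sides agree for all real values of x and y for which both sides are defined.

Conclusion: True.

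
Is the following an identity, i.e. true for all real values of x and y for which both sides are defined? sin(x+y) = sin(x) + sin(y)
Claim: sin(x+y) = sin(x) + sin(y).
Test a specific point where both sides are defined: x = -π/4, y = π/2.
LHS = sin(x+y) ≈ 0.7071
RHS = sin(x) + sin(y) ≈ 0.2929
Since 0.7071 ≠ 0.2929, the equation fails at this point, so it cannot hold for all real values of x and y for which both sides are defined.
The correct expansion is sin(x+y) = sin(x)cos(y) + cos(x)sin(y); sine is not additive.

Conclusion: No, this is NOT an identity.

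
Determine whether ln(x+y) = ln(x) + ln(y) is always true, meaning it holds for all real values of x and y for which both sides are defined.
Claim: ln(x+y) = ln(x) + ln(y).
Test a specific point where both sides are defined: x = 1/2, y = 3.
LHS = ln(x+y) ≈ 1.2528
RHS = ln(x) + ln(y) ≈ 0.4055
Since 1.2528 ≠ 0.4055, the equation fails at this point, so it cannot hold for all real values of x and y for which both sides are defined.
ln(x) + ln(y) = ln(xy), not ln(x+y).

Conclusion: No, this is NOT an identity.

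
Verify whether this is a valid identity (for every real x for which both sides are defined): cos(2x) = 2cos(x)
No, this is NOT an identity.

Claim: cos(2x) = 2cos(x).
Test a specific point where both sides are defined: x = π.
LHS = cos(2x) ≈ 1.0000
RHS = 2cos(x) ≈ -2.0000
Since 1.0000 ≠ -2.0000, the equation fails at this point, so it cannot hold for every real x for which both sides are defined.
The correct double-angle formula is cos(2x) = cos²x - sin²x.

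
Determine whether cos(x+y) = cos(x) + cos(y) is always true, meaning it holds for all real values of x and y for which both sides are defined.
Claim: cos(x+y) = cos(x) + cos(y).
Test a specific point where both sides are defined: x = -π/2, y = -π/2.
LHS = cos(x+y) ≈ -1.0000
RHS = cos(x) + cos(y) ≈ 0.0000
Since -1.0000 ≠ 0.0000, the equation fails at this point, so it cannot hold for all real values of x and y for which both sides are defined.
The correct expansion is cos(x+y) = cos(x)cos(y) - sin(x)sin(y); cosine is not additive.

Conclusion: No, this is NOT an identity.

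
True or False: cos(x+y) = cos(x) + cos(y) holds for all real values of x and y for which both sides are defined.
False.

Claim: cos(x+y) = cos(x) + cos(y).
Test a specific point where both sides are defined: x = -π/4, y = 2π/3.
LHS = cos(x+y) ≈ 0.2588
RHS = cos(x) + cos(y) ≈ 0.2071
Since 0.2588 ≠ 0.2071, the equation fails at this point, so it cannot hold for all real values of x and y for which both sides are defined.
The correct expansion is cos(x+y) = cos(x)cos(y) - sin(x)sin(y); cosine is not additive.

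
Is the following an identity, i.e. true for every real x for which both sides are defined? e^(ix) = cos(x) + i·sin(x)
Claim: e^(ix) = cos(x) + i·sin(x).
Reasoning: Euler's formula. Expand e^(ix) = Σ (ix)^k / k!. Since i² = -1, the even-k terms are Σ (-1)^m x^(2m)/(2m)! = cos(x) and the odd-k terms are i · Σ (-1)^m x^(2m+1)/(2m+1)! = i·sin(x).
So the two sides agree for every real x for which both sides are defined.

Conclusion: Yes, this is an identity.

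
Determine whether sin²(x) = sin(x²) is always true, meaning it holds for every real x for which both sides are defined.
No, this is NOT an identity.

Claim: sin²(x) = sin(x²).
Test a specific point where both sides are defined: x = -π/2.
LHS = sin²(x) ≈ 1.0000
RHS = sin(x²) ≈ 0.6243
Since 1.0000 ≠ 0.6243, the equation fails at this point, so it cannot hold for every real x for which both sides are defined.
sin²(x) means (sin x)², squaring the output; sin(x²) squares the input. These are different functions.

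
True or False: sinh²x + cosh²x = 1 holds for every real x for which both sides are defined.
False.

Claim: sinh²x + cosh²x = 1.
Test a specific point where both sides are defined: x = -3.
LHS = sinh²x + cosh²x ≈ 201.7156
RHS = 1 ≈ 1.0000
Since 201.7156 ≠ 1.0000, the equation fails at this point, so it cannot hold for every real x for which both sides are defined.
The correct hyperbolic identity is cosh²x - sinh²x = 1 (a difference); the sum sinh²x + cosh²x equals cosh(2x).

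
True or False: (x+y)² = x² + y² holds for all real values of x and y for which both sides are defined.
Claim: (x+y)² = x² + y².
Test a specific point where both sides are defined: x = -2, y = -1.
LHS = (x+y)² ≈ 9.0000
RHS = x² + y² ≈ 5.0000
Since 9.0000 ≠ 5.0000, the equation fails at this point, so it cannot hold for all real values of x and y for which both sides are defined.
The correct expansion is (x+y)² = x² + 2xy + y²; the cross term 2xy is missing.

Conclusion: False.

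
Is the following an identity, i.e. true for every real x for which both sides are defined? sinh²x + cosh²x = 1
Claim: sinh²x + cosh²x = 1.
Test a specific point where both sides are defined: x = 1.
LHS = sinh²x + cosh²x ≈ 3.7622
RHS = 1 ≈ 1.0000
Since 3.7622 ≠ 1.0000, the equation fails at this point, so it cannot hold for every real x for which both sides are defined.
The correct hyperbolic identity is cosh²x - sinh²x = 1 (a difference); the sum sinh²x + cosh²x equals cosh(2x).

Conclusion: No, this is NOT an identity.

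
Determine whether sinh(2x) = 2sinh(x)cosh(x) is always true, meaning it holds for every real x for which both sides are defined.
Claim: sinh(2x) = 2sinh(x)cosh(x).
Reasoning: 2sinh(x)cosh(x) = 2 · (e^x - e^-x)/2 · (e^x + e^-x)/2 = (e^(2x) - e^(-2x))/2 = sinh(2x).
So the two sides agree for every real x for which both sides are defined.

Conclusion: Yes, this is an identity.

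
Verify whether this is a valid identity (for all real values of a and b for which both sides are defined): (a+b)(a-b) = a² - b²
Claim: (a+b)(a-b) = a² - b².
Reasoning: Expand: (a+b)(a-b) = a² - ab + ba - b² = a² - b² (the cross terms cancel).
So the two sides agree for all real values of a and b for which both sides are defined.

Conclusion: Yes, this is an identity.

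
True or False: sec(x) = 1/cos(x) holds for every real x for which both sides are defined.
True.

Claim: sec(x) = 1/cos(x).
Reasoning: sec(x) is by definition the reciprocal of cos(x), wherever cos(x) ≠ 0.
So the two sides agree for every real x for which both sides are defined.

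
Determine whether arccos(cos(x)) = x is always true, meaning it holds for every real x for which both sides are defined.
Claim: arccos(cos(x)) = x.
Test a specific point where both sides are defined: x = -π/6.
LHS = arccos(cos(x)) ≈ 0.5236
RHS = x ≈ -0.5236
Since 0.5236 ≠ -0.5236, the equation fails at this point, so it cannot hold for every real x for which both sides are defined.
arccos only returns values in [0, π], so arccos(cos(x)) = x holds only for x in that interval, not for all real x.

Conclusion: No, this is NOT an identity.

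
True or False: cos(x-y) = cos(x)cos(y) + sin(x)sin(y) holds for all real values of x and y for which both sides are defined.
Claim: cos(x-y) = cos(x)cos(y) + sin(x)sin(y).
Reasoning: Replace y by -y in cos(x+y) = cos(x)cos(y) - sin(x)sin(y) and use cos(-y) = cos(y), sin(-y) = -sin(y): cos(x-y) = cos(x)cos(y) + sin(x)sin(y).
So the two sides agree for all real values of x and y for which both sides are defined.

Conclusion: True.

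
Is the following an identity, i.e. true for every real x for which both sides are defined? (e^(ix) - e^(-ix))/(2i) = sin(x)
Claim: (e^(ix) - e^(-ix))/(2i) = sin(x).
Reasoning: By Euler's formula e^(ix) = cos(x) + i·sin(x) and e^(-ix) = cos(x) - i·sin(x). Subtracting cancels the cosine terms: e^(ix) - e^(-ix) = 2i·sin(x); divide by 2i.
So the two sides agree for every real x for which both sides are defined.

Conclusion: Yes, this is an identity.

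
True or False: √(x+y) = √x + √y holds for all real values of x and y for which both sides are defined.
Claim: √(x+y) = √x + √y.
Test a specific point where both sides are defined: x = 4, y = 1/2.
LHS = √(x+y) ≈ 2.1213
RHS = √x + √y ≈ 2.7071
Since 2.1213 ≠ 2.7071, the equation fails at this point, so it cannot hold for all real values of x and y for which both sides are defined.
Squaring the right side gives x + 2√(xy) + y, not x + y.

Conclusion: False.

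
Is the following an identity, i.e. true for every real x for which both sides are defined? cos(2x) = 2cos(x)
Claim: cos(2x) = 2cos(x).
Test a specific point where both sides are defined: x = -π/4.
LHS = cos(2x) ≈ 0.0000
RHS = 2cos(x) ≈ 1.4142
Since 0.0000 ≠ 1.4142, the equation fails at this point, so it cannot hold for every real x for which both sides are defined.
The correct double-angle formula is cos(2x) = cos²x - sin²x.

Conclusion: No, this is NOT an identity.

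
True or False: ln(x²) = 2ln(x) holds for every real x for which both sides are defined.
True.

Claim: ln(x²) = 2ln(x).
Reasoning: The right side requires x > 0. For x > 0, x² = (e^(ln x))² = e^(2ln x), so ln(x²) = 2ln(x). (For x < 0 the right side is undefined, so those values are outside the claim.)
So the two sides agree for every real x for which both sides are defined.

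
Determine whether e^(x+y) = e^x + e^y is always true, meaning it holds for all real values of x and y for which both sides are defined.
Claim: e^(x+y) = e^x + e^y.
Test a specific point where both sides are defined: x = 2, y = 3.
LHS = e^(x+y) ≈ 148.4132
RHS = e^x + e^y ≈ 27.4746
Since 148.4132 ≠ 27.4746, the equation fails at this point, so it cannot hold for all real values of x and y for which both sides are defined.
The correct rule is e^(x+y) = e^x · e^y (a product, not a sum).

Conclusion: No, this is NOT an identity.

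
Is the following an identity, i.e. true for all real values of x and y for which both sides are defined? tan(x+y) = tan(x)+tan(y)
Claim: tan(x+y) = tan(x)+tan(y).
Test a specific point where both sides are defined: x = π/6, y = -π/3.
LHS = tan(x+y) ≈ -0.5774
RHS = tan(x)+tan(y) ≈ -1.1547
Since -0.5774 ≠ -1.1547, the equation fails at this point, so it cannot hold for all real values of x and y for which both sides are defined.
The correct formula is tan(x+y) = (tan(x) + tan(y))/(1 - tan(x)tan(y)).

Conclusion: No, this is NOT an identity.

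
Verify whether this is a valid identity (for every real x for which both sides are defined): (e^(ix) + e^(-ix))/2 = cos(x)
Yes, this is an identity.

Claim: (e^(ix) + e^(-ix))/2 = cos(x).
Reasoning: By Euler's formula e^(ix) = cos(x) + i·sin(x) and e^(-ix) = cos(x) - i·sin(x). Adding cancels the sine terms: e^(ix) + e^(-ix) = 2cos(x); divide by 2.
So the two sides agree for every real x for which both sides are defined.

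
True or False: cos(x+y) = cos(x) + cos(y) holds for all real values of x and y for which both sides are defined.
False.

Claim: cos(x+y) = cos(x) + cos(y).
Test a specific point where both sides are defined: x = π/6, y = -π/6.
LHS = cos(x+y) ≈ 1.0000
RHS = cos(x) + cos(y) ≈ 1.7321
Since 1.0000 ≠ 1.7321, the equation fails at this point, so it cannot hold for all real values of x and y for which both sides are defined.
The correct expansion is cos(x+y) = cos(x)cos(y) - sin(x)sin(y); cosine is not additive.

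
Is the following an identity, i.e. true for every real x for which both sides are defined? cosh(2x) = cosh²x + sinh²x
Claim: cosh(2x) = cosh²x + sinh²x.
Reasoning: cosh²x = (e^(2x) + 2 + e^(-2x))/4 and sinh²x = (e^(2x) - 2 + e^(-2x))/4. Adding gives (2e^(2x) + 2e^(-2x))/4 = (e^(2x) + e^(-2x))/2 = cosh(2x).
So the two sides agree for every real x for which both sides are defined.

Conclusion: Yes, this is an identity.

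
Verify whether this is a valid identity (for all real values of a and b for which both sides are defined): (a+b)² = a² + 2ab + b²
Yes, this is an identity.

Claim: (a+b)² = a² + 2ab + b².
Reasoning: Expand: (a+b)² = (a+b)(a+b) = a·a + a·b + b·a + b·b = a² + 2ab + b².
So the two sides agree for all real values of a and b for which both sides are defined.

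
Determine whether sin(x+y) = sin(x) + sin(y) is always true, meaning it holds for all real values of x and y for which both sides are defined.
No, this is NOT an identity.

Claim: sin(x+y) = sin(x) + sin(y).
Test a specific point where both sides are defined: x = π/4, y = -π/2.
LHS = sin(x+y) ≈ -0.7071
RHS = sin(x) + sin(y) ≈ -0.2929
Since -0.7071 ≠ -0.2929, the equation fails at this point, so it cannot hold for all real values of x and y for which both sides are defined.
The correct expansion is sin(x+y) = sin(x)cos(y) + cos(x)sin(y); sine is not additive.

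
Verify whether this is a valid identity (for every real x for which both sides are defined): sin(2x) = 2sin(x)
No, this is NOT an identity.

Claim: sin(2x) = 2sin(x).
Test a specific point where both sides are defined: x = π/2.
LHS = sin(2x) ≈ 0.0000
RHS = 2sin(x) ≈ 2.0000
Since 0.0000 ≠ 2.0000, the equation fails at this point, so it cannot hold for every real x for which both sides are defined.
The correct double-angle formula is sin(2x) = 2sin(x)cos(x).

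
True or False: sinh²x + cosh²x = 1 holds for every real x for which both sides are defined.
Claim: sinh²x + cosh²x = 1.
Test a specific point where both sides are defined: x = 4.
LHS = sinh²x + cosh²x ≈ 1490.4792
RHS = 1 ≈ 1.0000
Since 1490.4792 ≠ 1.0000, the equation fails at this point, so it cannot hold for every real x for which both sides are defined.
The correct hyperbolic identity is cosh²x - sinh²x = 1 (a difference); the sum sinh²x + cosh²x equals cosh(2x).

Conclusion: False.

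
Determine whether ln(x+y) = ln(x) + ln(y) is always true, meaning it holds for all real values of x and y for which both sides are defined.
Claim: ln(x+y) = ln(x) + ln(y).
Test a specific point where both sides are defined: x = 3/2, y = 2.
LHS = ln(x+y) ≈ 1.2528
RHS = ln(x) + ln(y) ≈ 1.0986
Since 1.2528 ≠ 1.0986, the equation fails at this point, so it cannot hold for all real values of x and y for which both sides are defined.
ln(x) + ln(y) = ln(xy), not ln(x+y).

Conclusion: No, this is NOT an identity.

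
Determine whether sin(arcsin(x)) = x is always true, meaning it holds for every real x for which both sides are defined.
Yes, this is an identity.

Claim: sin(arcsin(x)) = x.
Reasoning: For -1 ≤ x ≤ 1 (where arcsin is defined), arcsin(x) is by definition an angle whose sine equals x. Taking the sine of that angle returns x. (Note the other order, arcsin(sin x) = x, is NOT an identity.)
So the two sides agree for every real x for which both sides are defined.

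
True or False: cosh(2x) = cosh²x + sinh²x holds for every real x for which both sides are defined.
Claim: cosh(2x) = cosh²x + sinh²x.
Reasoning: cosh²x = (e^(2x) + 2 + e^(-2x))/4 and sinh²x = (e^(2x) - 2 + e^(-2x))/4. Adding gives (2e^(2x) + 2e^(-2x))/4 = (e^(2x) + e^(-2x))/2 = cosh(2x).
So the two sides agree for every real x for which both sides are defined.

Conclusion: True.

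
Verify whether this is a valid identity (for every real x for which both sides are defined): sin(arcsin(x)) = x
Claim: sin(arcsin(x)) = x.
Reasoning: For -1 ≤ x ≤ 1 (where arcsin is defined), arcsin(x) is by definition an angle whose sine equals x. Taking the sine of that angle returns x. (Note the other order, arcsin(sin x) = x, is NOT an identity.)
So the two sides agree for every real x for which both sides are defined.

Conclusion: Yes, this is an identity.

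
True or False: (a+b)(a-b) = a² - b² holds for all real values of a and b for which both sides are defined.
True.

Claim: (a+b)(a-b) = a² - b².
Reasoning: Expand: (a+b)(a-b) = a² - ab + ba - b² = a² - b² (the cross terms cancel).
So the two sides agree for all real values of a and b for which both sides are defined.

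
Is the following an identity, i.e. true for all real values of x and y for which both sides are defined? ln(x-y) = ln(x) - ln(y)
Claim: ln(x-y) = ln(x) - ln(y).
Test a specific point where both sides are defined: x = 3, y = 2.
LHS = ln(x-y) ≈ 0.0000
RHS = ln(x) - ln(y) ≈ 0.4055
Since 0.0000 ≠ 0.4055, the equation fails at this point, so it cannot hold for all real values of x and y for which both sides are defined.
ln(x) - ln(y) = ln(x/y), not ln(x-y).

Conclusion: No, this is NOT an identity.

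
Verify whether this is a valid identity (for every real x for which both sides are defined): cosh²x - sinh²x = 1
Yes, this is an identity.

Claim: cosh²x - sinh²x = 1.
Reasoning: With cosh(x) = (e^x + e^-x)/2 and sinh(x) = (e^x - e^-x)/2: cosh²x = (e^(2x) + 2 + e^(-2x))/4 and sinh²x = (e^(2x) - 2 + e^(-2x))/4. Subtracting leaves 4/4 = 1.
So the two sides agree for every real x for which both sides are defined.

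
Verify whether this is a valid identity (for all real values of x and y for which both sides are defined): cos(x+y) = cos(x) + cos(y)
No, this is NOT an identity.

Claim: cos(x+y) = cos(x) + cos(y).
Test a specific point where both sides are defined: x = 2π/3, y = -π/3.
LHS = cos(x+y) ≈ 0.5000
RHS = cos(x) + cos(y) ≈ 0.0000
Since 0.5000 ≠ 0.0000, the equation fails at this point, so it cannot hold for all real values of x and y for which both sides are defined.
The correct expansion is cos(x+y) = cos(x)cos(y) - sin(x)sin(y); cosine is not additive.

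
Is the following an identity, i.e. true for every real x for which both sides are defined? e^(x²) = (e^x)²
No, this is NOT an identity.

Claim: e^(x²) = (e^x)².
Test a specific point where both sides are defined: x = -2.
LHS = e^(x²) ≈ 54.5982
RHS = (e^x)² ≈ 0.0183
Since 54.5982 ≠ 0.0183, the equation fails at this point, so it cannot hold for every real x for which both sides are defined.
(e^x)² = e^(2x), and 2x ≠ x² in general.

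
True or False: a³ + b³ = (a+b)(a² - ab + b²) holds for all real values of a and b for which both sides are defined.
Claim: a³ + b³ = (a+b)(a² - ab + b²).
Reasoning: Expand the right side: (a+b)(a² - ab + b²) = a³ - a²b + ab² + a²b - ab² + b³ = a³ + b³ (the middle terms cancel in pairs).
So the two sides agree for all real values of a and b for which both sides are defined.

Conclusion: True.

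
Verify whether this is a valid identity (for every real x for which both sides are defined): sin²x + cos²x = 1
Claim: sin²x + cos²x = 1.
Reasoning: The point (cos x, sin x) lies on the unit circle X² + Y² = 1, so cos²x + sin²x = 1 for every real x.
So the two sides agree for every real x for which both sides are defined.

Conclusion: Yes, this is an identity.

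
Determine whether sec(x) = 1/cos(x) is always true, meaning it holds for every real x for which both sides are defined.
Claim: sec(x) = 1/cos(x).
Reasoning: sec(x) is by definition the reciprocal of cos(x), wherever cos(x) ≠ 0.
So the two sides agree for every real x for which both sides are defined.

Conclusion: Yes, this is an identity.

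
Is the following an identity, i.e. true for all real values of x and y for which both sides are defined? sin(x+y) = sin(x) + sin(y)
Claim: sin(x+y) = sin(x) + sin(y).
Test a specific point where both sides are defined: x = -π/4, y = π/2.
LHS = sin(x+y) ≈ 0.7071
RHS = sin(x) + sin(y) ≈ 0.2929
Since 0.7071 ≠ 0.2929, the equation fails at this point, so it cannot hold for all real values of x and y for which both sides are defined.
The correct expansion is sin(x+y) = sin(x)cos(y) + cos(x)sin(y); sine is not additive.

Conclusion: No, this is NOT an identity.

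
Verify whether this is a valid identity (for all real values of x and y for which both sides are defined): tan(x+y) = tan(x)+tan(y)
No, this is NOT an identity.

Claim: tan(x+y) = tan(x)+tan(y).
Test a specific point where both sides are defined: x = π/3, y = -π/6.
LHS = tan(x+y) ≈ 0.5774
RHS = tan(x)+tan(y) ≈ 1.1547
Since 0.5774 ≠ 1.1547, the equation fails at this point, so it cannot hold for all real values of x and y for which both sides are defined.
The correct formula is tan(x+y) = (tan(x) + tan(y))/(1 - tan(x)tan(y)).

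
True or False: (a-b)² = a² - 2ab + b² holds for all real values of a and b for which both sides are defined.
Claim: (a-b)² = a² - 2ab + b².
Reasoning: Expand: (a-b)² = (a-b)(a-b) = a·a - a·b - b·a + b·b = a² - 2ab + b².
So the two sides agree for all real values of a and b for which both sides are defined.

Conclusion: True.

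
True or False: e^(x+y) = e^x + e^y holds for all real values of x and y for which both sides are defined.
Claim: e^(x+y) = e^x + e^y.
Test a specific point where both sides are defined: x = 1/2, y = 2.
LHS = e^(x+y) ≈ 12.1825
RHS = e^x + e^y ≈ 9.0378
Since 12.1825 ≠ 9.0378, the equation fails at this point, so it cannot hold for all real values of x and y for which both sides are defined.
The correct rule is e^(x+y) = e^x · e^y (a product, not a sum).

Conclusion: False.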